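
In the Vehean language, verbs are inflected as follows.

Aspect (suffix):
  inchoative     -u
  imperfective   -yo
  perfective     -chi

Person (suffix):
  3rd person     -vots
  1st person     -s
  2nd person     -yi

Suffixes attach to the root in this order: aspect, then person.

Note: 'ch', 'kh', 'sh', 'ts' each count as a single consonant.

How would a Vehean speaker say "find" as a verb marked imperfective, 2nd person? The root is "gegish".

Attach aspect imperfective -yo → gegishyo.
Attach person 2nd person -yi → gegishyoyi.

gegishyoyi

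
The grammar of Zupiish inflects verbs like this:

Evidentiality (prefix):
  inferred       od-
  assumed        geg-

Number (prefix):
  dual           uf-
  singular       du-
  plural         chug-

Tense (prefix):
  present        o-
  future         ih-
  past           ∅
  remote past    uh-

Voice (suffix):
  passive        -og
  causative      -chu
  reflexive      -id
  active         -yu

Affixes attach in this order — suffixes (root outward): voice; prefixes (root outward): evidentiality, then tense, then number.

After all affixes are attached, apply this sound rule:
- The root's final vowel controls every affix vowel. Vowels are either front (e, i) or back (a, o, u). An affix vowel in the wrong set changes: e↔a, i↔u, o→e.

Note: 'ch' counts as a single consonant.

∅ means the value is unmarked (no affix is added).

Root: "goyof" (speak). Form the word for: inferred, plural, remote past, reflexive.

chuguhodgoyofud

Attach evidentiality inferred od- → odgoyof.
Attach tense remote past uh- → uhodgoyof.
Attach number plural chug- → chuguhodgoyof.
Attach voice reflexive -id → chuguhodgoyofid.
Apply vowel harmony: chuguhodgoyofid → chuguhodgoyofud.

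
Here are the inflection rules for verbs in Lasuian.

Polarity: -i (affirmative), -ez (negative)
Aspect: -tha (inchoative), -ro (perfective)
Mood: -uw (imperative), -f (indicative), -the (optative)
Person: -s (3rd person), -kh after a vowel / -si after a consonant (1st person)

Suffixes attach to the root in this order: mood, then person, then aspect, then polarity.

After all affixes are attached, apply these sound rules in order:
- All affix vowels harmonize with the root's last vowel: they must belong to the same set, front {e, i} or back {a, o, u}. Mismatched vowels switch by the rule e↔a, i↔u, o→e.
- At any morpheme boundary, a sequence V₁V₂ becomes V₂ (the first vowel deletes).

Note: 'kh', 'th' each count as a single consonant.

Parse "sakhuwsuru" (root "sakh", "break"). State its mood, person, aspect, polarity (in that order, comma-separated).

Segment: sakh-uw-si-ro-i.
mood: -uw → imperative.
person: -kh/si → 1st person.
aspect: -ro → perfective.
polarity: -i → affirmative.

imperative, 1st person, perfective, affirmative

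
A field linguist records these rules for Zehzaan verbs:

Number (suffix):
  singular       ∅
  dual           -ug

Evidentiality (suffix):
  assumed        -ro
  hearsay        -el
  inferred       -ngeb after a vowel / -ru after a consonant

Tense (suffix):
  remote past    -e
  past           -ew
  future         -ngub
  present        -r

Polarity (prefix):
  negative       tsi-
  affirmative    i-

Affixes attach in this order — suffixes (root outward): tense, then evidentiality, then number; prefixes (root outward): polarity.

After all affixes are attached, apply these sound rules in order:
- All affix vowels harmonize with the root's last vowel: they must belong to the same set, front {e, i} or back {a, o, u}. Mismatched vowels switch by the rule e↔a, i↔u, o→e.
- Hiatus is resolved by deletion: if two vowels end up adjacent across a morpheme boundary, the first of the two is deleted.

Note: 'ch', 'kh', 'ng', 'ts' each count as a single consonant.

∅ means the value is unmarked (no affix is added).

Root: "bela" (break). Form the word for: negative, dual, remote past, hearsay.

Attach polarity negative tsi- → tsibela.
Attach tense remote past -e → tsibelae.
Attach evidentiality hearsay -el → tsibelaeel.
Attach number dual -ug → tsibelaeelug.
Apply vowel harmony: tsibelaeelug → tsubelaaalug.
Apply vowel deletion: tsubelaaalug → tsubelalug.

tsubelalug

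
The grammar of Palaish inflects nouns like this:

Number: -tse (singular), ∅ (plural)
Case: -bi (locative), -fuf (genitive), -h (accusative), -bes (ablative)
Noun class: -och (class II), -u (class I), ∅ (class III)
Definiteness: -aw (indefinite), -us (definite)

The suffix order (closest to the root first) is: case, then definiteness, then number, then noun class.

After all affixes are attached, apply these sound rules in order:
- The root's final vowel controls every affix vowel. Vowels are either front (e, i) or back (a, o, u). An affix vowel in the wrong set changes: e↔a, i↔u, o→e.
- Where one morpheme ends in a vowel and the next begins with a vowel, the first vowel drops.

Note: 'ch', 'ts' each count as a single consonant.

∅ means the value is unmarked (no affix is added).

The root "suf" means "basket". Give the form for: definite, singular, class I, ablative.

sufbasustsu

Attach case ablative -bes → sufbes.
Attach definiteness definite -us → sufbesus.
Attach number singular -tse → sufbesustse.
Attach noun class class I -u → sufbesustseu.
Apply vowel harmony: sufbesustseu → sufbasustsau.
Apply vowel deletion: sufbasustsau → sufbasustsu.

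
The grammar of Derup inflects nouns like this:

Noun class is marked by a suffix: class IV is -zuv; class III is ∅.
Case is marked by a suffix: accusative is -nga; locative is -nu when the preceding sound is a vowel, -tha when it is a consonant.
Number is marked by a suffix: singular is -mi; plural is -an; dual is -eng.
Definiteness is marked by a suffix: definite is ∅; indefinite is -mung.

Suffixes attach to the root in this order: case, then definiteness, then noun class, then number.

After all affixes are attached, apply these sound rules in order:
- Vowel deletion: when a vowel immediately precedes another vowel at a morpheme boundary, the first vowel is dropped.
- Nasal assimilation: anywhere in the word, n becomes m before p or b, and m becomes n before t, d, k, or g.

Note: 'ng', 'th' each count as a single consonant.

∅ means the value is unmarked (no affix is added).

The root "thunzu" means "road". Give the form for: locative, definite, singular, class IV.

Attach case locative -nu (after vowel 'u') → thunzunu.
definiteness = definite: zero marking, form stays thunzunu.
Attach noun class class IV -zuv → thunzunuzuv.
Attach number singular -mi → thunzunuzuvmi.
Vowel deletion: no change.
Nasal assimilation: no change.

thunzunuzuvmi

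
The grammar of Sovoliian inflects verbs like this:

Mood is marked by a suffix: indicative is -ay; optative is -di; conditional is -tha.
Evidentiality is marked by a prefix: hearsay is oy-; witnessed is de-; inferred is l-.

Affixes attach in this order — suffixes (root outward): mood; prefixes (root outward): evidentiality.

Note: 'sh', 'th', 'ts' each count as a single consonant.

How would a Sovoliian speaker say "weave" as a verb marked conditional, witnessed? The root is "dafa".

Attach mood conditional -tha → dafatha.
Attach evidentiality witnessed de- → dedafatha.

dedafatha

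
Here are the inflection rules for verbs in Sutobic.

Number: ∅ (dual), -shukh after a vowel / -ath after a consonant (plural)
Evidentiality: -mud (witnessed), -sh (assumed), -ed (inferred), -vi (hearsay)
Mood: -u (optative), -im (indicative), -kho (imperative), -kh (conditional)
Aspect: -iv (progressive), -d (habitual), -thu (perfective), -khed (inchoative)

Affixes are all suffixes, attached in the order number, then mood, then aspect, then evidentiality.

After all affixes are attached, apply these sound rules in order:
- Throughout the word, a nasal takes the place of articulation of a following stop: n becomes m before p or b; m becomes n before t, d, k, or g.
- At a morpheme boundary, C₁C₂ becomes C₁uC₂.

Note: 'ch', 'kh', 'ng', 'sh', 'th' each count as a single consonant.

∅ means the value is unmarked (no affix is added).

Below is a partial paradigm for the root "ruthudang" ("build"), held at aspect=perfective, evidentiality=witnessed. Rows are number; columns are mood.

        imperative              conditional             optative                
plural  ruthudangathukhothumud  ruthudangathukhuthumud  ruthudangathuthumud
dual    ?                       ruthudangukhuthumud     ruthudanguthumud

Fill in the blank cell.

ruthudangukhothumud

number = dual: zero marking, form stays ruthudang.
Attach mood imperative -kho → ruthudangkho.
Attach aspect perfective -thu → ruthudangkhothu.
Attach evidentiality witnessed -mud → ruthudangkhothumud.
Nasal assimilation: no change.
Apply epenthesis: ruthudangkhothumud → ruthudangukhothumud.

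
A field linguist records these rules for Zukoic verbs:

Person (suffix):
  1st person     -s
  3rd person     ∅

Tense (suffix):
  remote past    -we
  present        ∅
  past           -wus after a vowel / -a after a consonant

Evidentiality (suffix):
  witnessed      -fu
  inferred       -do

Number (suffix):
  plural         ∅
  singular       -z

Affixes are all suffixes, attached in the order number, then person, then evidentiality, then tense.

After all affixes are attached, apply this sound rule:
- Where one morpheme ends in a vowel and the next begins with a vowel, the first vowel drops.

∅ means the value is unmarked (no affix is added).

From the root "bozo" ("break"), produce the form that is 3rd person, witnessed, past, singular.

Attach number singular -z → bozoz.
person = 3rd person: zero marking, form stays bozoz.
Attach evidentiality witnessed -fu → bozozfu.
Attach tense past -wus (after vowel 'u') → bozozfuwus.
Vowel deletion: no change.

bozozfuwus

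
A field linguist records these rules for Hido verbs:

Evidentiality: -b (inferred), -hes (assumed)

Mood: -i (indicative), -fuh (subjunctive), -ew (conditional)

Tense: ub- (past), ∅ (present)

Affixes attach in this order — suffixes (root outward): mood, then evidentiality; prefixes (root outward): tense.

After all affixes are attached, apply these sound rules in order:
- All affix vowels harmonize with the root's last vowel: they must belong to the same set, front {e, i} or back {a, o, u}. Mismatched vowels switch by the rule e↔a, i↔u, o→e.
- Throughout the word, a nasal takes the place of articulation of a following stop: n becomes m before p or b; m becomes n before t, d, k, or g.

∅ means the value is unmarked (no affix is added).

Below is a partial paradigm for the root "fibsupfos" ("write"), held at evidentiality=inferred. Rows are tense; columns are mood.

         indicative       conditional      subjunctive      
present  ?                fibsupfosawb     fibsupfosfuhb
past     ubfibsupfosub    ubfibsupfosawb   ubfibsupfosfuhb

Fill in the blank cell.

fibsupfosub

tense = present: zero marking, form stays fibsupfos.
Attach mood indicative -i → fibsupfosi.
Attach evidentiality inferred -b → fibsupfosib.
Apply vowel harmony: fibsupfosib → fibsupfosub.
Nasal assimilation: no change.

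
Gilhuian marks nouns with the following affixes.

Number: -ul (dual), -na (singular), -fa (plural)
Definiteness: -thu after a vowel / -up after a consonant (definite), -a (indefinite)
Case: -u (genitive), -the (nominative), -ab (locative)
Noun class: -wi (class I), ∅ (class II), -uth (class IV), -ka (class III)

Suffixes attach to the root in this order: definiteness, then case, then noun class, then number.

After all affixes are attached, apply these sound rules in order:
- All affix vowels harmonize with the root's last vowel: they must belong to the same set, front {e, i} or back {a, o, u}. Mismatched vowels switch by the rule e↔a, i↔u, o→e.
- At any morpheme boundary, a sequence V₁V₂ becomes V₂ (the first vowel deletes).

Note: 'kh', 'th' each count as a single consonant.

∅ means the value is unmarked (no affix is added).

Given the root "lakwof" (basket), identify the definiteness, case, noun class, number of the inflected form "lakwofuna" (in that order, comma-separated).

Segment: lakwof-a-u-na.
definiteness: -a → indefinite.
case: -u → genitive.
noun class: ∅ → class II.
number: -na → singular.

indefinite, genitive, class II, singular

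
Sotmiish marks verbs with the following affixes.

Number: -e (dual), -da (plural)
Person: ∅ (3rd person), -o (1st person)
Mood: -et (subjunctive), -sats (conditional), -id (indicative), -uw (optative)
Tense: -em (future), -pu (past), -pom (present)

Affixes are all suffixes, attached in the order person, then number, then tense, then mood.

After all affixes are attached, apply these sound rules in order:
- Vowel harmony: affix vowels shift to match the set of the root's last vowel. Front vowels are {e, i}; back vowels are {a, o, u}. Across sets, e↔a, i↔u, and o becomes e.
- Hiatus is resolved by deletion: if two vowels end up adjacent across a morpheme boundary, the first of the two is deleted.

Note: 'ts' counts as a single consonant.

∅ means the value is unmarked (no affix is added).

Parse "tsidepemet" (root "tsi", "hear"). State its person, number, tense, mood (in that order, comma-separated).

3rd person, plural, present, subjunctive

Segment: tsi-da-pom-et.
person: ∅ → 3rd person.
number: -da → plural.
tense: -pom → present.
mood: -et → subjunctive.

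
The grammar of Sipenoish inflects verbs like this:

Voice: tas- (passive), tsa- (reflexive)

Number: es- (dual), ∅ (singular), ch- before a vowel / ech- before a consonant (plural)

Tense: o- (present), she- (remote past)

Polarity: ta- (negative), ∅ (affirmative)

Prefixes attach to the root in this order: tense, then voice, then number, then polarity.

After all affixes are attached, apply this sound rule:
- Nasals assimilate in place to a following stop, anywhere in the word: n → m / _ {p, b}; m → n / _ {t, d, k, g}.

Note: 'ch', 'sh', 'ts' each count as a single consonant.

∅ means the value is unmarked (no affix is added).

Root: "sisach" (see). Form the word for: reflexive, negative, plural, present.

Attach tense present o- → osisach.
Attach voice reflexive tsa- → tsaosisach.
Attach number plural ech- (before consonant 'ts') → echtsaosisach.
Attach polarity negative ta- → taechtsaosisach.
Nasal assimilation: no change.

taechtsaosisach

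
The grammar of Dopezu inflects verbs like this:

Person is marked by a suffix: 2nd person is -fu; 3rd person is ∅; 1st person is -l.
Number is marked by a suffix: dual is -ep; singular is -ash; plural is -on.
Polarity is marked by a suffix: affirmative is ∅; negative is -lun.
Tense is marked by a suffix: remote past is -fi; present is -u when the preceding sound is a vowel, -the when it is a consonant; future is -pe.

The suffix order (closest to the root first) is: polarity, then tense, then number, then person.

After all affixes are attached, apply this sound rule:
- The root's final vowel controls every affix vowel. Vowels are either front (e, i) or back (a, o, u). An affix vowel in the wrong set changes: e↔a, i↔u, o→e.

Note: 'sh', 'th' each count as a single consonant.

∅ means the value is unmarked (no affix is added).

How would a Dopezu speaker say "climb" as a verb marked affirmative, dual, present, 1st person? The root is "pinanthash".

polarity = affirmative: zero marking, form stays pinanthash.
Attach tense present -the (after consonant 'sh') → pinanthashthe.
Attach number dual -ep → pinanthashtheep.
Attach person 1st person -l → pinanthashtheepl.
Apply vowel harmony: pinanthashtheepl → pinanthashthaapl.

pinanthashthaapl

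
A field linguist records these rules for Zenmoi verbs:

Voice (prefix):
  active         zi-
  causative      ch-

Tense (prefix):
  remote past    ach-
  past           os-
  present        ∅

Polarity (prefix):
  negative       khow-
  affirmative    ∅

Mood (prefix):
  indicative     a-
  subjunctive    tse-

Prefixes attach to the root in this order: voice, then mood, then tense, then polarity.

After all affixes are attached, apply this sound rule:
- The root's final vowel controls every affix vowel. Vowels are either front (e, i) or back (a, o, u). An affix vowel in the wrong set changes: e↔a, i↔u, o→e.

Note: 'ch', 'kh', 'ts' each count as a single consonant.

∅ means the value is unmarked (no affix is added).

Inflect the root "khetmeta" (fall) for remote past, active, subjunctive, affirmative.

achtsazukhetmeta

Attach voice active zi- → zikhetmeta.
Attach mood subjunctive tse- → tsezikhetmeta.
Attach tense remote past ach- → achtsezikhetmeta.
polarity = affirmative: zero marking, form stays achtsezikhetmeta.
Apply vowel harmony: achtsezikhetmeta → achtsazukhetmeta.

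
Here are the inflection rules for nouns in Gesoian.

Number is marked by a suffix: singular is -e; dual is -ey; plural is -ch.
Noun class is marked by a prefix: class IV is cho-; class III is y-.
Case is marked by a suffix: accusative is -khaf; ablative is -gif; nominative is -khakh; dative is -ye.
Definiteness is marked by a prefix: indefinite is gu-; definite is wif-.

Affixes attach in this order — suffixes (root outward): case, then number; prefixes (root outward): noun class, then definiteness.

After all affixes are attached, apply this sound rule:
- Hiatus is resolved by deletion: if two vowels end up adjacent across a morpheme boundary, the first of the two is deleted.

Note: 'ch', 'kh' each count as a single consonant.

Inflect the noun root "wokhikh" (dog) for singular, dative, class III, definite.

Attach case dative -ye → wokhikhye.
Attach noun class class III y- → ywokhikhye.
Attach definiteness definite wif- → wifywokhikhye.
Attach number singular -e → wifywokhikhyee.
Apply vowel deletion: wifywokhikhyee → wifywokhikhye.

wifywokhikhye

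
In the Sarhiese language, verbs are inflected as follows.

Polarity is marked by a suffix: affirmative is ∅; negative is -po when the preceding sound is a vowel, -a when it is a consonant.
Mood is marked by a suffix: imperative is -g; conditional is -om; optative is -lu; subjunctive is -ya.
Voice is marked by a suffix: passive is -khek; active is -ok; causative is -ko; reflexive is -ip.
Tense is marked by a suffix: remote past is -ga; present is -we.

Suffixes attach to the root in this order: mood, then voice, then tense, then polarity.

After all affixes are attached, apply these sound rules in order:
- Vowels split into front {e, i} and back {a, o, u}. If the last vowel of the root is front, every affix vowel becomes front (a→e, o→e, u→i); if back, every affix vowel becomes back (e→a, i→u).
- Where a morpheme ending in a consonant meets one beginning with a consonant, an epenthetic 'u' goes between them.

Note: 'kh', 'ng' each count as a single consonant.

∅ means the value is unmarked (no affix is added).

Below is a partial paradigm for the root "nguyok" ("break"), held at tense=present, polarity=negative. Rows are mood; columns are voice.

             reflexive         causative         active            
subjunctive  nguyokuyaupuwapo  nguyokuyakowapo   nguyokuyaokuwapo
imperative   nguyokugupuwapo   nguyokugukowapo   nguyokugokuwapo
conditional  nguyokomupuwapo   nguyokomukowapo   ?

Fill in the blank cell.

Attach mood conditional -om → nguyokom.
Attach voice active -ok → nguyokomok.
Attach tense present -we → nguyokomokwe.
Attach polarity negative -po (after vowel 'e') → nguyokomokwepo.
Apply vowel harmony: nguyokomokwepo → nguyokomokwapo.
Apply epenthesis: nguyokomokwapo → nguyokomokuwapo.

nguyokomokuwapo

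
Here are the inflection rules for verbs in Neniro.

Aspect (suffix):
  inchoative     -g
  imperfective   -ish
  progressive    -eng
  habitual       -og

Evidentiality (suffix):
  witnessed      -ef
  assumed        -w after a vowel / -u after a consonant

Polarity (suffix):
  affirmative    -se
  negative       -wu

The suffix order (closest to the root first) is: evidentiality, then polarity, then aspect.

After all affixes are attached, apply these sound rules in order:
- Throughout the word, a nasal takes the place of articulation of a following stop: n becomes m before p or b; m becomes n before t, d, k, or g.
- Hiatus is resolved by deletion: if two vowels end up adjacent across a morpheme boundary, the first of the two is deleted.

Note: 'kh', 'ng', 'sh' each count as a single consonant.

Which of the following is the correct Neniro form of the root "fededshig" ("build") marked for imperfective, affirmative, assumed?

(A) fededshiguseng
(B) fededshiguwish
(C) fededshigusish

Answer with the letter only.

C

Attach evidentiality assumed -u (after consonant 'g') → fededshigu.
Attach polarity affirmative -se → fededshiguse.
Attach aspect imperfective -ish → fededshiguseish.
Nasal assimilation: no change.
Apply vowel deletion: fededshiguseish → fededshigusish.
So the correct form is fededshigusish, option (C).
(A) fededshiguseng is wrong: it uses progressive instead of imperfective for aspect.
(B) fededshiguwish is wrong: it uses negative instead of affirmative for polarity.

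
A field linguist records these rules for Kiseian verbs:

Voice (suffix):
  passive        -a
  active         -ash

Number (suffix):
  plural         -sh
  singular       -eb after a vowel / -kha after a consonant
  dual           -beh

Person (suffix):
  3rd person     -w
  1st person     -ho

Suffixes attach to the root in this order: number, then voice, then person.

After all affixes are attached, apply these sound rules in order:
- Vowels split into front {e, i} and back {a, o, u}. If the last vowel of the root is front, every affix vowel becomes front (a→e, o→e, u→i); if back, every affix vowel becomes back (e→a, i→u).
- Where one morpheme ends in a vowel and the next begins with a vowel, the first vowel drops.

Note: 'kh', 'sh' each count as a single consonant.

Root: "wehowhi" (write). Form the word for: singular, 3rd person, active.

wehowhebeshw

Attach number singular -eb (after vowel 'i') → wehowhieb.
Attach voice active -ash → wehowhiebash.
Attach person 3rd person -w → wehowhiebashw.
Apply vowel harmony: wehowhiebashw → wehowhiebeshw.
Apply vowel deletion: wehowhiebeshw → wehowhebeshw.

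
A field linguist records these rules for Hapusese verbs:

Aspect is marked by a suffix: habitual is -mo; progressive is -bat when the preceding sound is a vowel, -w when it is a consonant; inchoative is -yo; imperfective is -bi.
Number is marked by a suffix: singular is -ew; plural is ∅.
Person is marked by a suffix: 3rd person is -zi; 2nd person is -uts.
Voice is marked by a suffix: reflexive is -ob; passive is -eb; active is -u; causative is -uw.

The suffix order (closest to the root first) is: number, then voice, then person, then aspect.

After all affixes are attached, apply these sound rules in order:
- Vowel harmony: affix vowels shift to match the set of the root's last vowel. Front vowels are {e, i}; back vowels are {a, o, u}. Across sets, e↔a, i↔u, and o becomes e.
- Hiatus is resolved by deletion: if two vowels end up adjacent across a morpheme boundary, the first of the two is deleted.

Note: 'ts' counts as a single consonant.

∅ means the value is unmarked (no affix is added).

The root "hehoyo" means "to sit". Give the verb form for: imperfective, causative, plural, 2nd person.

hehoyuwutsbu

number = plural: zero marking, form stays hehoyo.
Attach voice causative -uw → hehoyouw.
Attach person 2nd person -uts → hehoyouwuts.
Attach aspect imperfective -bi → hehoyouwutsbi.
Apply vowel harmony: hehoyouwutsbi → hehoyouwutsbu.
Apply vowel deletion: hehoyouwutsbu → hehoyuwutsbu.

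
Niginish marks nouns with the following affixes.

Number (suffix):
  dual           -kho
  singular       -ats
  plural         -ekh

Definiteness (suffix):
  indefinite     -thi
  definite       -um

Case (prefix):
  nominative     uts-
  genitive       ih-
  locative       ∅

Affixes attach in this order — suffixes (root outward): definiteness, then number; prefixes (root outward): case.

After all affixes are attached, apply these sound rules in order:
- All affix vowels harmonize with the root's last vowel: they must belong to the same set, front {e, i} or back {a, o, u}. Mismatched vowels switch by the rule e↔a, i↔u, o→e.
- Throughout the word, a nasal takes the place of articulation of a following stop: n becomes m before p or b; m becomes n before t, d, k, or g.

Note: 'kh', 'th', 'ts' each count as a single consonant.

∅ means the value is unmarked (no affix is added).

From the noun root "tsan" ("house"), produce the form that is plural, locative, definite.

tsanumakh

case = locative: zero marking, form stays tsan.
Attach definiteness definite -um → tsanum.
Attach number plural -ekh → tsanumekh.
Apply vowel harmony: tsanumekh → tsanumakh.
Nasal assimilation: no change.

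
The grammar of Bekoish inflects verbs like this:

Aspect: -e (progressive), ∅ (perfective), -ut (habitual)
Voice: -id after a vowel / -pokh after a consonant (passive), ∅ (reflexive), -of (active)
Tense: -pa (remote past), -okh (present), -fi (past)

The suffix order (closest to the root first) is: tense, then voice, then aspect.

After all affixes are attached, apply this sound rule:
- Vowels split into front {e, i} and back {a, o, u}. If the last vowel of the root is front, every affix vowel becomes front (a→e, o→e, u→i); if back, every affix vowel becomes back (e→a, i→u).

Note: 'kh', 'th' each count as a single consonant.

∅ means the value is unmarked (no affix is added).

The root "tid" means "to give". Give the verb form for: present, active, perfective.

Attach tense present -okh → tidokh.
Attach voice active -of → tidokhof.
aspect = perfective: zero marking, form stays tidokhof.
Apply vowel harmony: tidokhof → tidekhef.

tidekhef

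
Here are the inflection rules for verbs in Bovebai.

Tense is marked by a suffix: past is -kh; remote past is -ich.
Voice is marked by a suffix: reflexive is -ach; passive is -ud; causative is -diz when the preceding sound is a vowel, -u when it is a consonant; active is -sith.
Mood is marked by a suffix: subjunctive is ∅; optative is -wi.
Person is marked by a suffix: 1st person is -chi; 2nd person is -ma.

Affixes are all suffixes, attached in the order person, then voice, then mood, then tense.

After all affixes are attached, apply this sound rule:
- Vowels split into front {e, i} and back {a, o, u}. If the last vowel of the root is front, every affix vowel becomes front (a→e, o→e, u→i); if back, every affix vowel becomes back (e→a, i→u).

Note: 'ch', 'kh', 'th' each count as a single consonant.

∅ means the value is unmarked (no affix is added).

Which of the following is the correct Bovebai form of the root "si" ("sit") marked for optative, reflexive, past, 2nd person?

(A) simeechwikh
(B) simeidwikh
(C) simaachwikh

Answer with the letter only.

A

Attach person 2nd person -ma → sima.
Attach voice reflexive -ach → simaach.
Attach mood optative -wi → simaachwi.
Attach tense past -kh → simaachwikh.
Apply vowel harmony: simaachwikh → simeechwikh.
So the correct form is simeechwikh, option (A).
(C) simaachwikh is wrong: it fails to apply the sound rule(s).
(B) simeidwikh is wrong: it uses passive instead of reflexive for voice.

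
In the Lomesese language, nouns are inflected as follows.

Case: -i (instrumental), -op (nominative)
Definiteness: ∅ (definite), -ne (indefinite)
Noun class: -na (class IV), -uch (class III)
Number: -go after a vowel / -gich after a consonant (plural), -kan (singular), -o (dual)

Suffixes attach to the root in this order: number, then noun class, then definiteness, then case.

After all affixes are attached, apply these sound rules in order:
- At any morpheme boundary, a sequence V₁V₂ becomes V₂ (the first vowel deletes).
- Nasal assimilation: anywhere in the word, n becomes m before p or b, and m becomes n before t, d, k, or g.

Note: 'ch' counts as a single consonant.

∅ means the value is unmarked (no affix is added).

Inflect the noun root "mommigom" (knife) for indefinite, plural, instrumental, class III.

mommigongichuchni

Attach number plural -gich (after consonant 'm') → mommigomgich.
Attach noun class class III -uch → mommigomgichuch.
Attach definiteness indefinite -ne → mommigomgichuchne.
Attach case instrumental -i → mommigomgichuchnei.
Apply vowel deletion: mommigomgichuchnei → mommigomgichuchni.
Apply nasal assimilation: mommigomgichuchni → mommigongichuchni.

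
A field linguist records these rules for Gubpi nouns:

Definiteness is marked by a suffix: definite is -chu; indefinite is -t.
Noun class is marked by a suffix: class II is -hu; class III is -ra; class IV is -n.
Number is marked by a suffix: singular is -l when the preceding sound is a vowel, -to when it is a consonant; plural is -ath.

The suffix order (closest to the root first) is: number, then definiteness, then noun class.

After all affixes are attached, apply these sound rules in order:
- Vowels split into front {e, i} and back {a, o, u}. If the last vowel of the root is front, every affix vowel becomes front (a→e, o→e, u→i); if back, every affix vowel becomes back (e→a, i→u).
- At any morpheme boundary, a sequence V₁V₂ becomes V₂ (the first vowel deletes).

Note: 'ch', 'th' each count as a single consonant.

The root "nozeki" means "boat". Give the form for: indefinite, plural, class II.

nozekeththi

Attach number plural -ath → nozekiath.
Attach definiteness indefinite -t → nozekiatht.
Attach noun class class II -hu → nozekiaththu.
Apply vowel harmony: nozekiaththu → nozekieththi.
Apply vowel deletion: nozekieththi → nozekeththi.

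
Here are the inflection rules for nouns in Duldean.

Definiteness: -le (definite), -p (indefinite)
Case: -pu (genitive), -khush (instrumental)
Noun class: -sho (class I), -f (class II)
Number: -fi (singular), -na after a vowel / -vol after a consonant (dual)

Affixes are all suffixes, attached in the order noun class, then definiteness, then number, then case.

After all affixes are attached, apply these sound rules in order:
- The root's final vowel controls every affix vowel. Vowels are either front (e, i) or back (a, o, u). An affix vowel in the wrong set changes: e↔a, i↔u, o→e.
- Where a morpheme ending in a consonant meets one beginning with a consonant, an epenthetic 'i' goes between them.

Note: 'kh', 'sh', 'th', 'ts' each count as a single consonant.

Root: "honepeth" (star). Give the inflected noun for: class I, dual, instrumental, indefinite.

honepethishepivelikhish

Attach noun class class I -sho → honepethsho.
Attach definiteness indefinite -p → honepethshop.
Attach number dual -vol (after consonant 'p') → honepethshopvol.
Attach case instrumental -khush → honepethshopvolkhush.
Apply vowel harmony: honepethshopvolkhush → honepethshepvelkhish.
Apply epenthesis: honepethshepvelkhish → honepethishepivelikhish.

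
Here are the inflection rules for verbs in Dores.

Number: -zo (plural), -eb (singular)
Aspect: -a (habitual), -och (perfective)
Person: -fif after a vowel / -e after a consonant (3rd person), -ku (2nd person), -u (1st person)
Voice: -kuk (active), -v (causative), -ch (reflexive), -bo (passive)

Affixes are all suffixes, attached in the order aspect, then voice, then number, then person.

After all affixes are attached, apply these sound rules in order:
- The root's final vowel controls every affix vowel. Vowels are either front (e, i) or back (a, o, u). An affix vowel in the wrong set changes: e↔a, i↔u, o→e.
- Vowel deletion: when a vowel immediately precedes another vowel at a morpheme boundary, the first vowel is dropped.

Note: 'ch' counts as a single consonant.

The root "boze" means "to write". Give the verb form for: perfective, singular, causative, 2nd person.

bozechvebki

Attach aspect perfective -och → bozeoch.
Attach voice causative -v → bozeochv.
Attach number singular -eb → bozeochveb.
Attach person 2nd person -ku → bozeochvebku.
Apply vowel harmony: bozeochvebku → bozeechvebki.
Apply vowel deletion: bozeechvebki → bozechvebki.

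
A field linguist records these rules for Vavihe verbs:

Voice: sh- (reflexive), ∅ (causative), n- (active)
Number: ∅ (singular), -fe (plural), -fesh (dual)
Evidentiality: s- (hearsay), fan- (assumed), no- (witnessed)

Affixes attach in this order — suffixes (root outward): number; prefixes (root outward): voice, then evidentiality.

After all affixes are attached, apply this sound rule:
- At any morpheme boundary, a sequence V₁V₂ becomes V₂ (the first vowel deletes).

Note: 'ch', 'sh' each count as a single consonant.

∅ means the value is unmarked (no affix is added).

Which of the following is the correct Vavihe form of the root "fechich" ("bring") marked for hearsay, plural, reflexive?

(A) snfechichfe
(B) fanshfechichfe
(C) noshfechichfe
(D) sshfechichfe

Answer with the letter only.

Attach number plural -fe → fechichfe.
Attach voice reflexive sh- → shfechichfe.
Attach evidentiality hearsay s- → sshfechichfe.
Vowel deletion: no change.
So the correct form is sshfechichfe, option (D).
(A) snfechichfe is wrong: it uses active instead of reflexive for voice.
(C) noshfechichfe is wrong: it uses witnessed instead of hearsay for evidentiality.
(B) fanshfechichfe is wrong: it uses assumed instead of hearsay for evidentiality.

D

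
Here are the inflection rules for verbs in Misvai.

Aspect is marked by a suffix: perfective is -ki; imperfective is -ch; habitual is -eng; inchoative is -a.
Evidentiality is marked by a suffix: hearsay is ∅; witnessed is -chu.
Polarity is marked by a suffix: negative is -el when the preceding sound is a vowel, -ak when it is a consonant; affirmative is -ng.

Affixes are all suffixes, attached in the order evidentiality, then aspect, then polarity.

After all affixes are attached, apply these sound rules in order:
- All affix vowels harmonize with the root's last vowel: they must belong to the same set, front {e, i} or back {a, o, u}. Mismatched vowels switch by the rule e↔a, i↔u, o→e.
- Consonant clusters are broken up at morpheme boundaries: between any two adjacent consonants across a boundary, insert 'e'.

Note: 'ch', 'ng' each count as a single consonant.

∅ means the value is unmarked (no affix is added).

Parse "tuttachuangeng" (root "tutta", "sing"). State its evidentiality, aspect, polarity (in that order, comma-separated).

Segment: tutta-chu-eng-ng.
evidentiality: -chu → witnessed.
aspect: -eng → habitual.
polarity: -ng → affirmative.

witnessed, habitual, affirmative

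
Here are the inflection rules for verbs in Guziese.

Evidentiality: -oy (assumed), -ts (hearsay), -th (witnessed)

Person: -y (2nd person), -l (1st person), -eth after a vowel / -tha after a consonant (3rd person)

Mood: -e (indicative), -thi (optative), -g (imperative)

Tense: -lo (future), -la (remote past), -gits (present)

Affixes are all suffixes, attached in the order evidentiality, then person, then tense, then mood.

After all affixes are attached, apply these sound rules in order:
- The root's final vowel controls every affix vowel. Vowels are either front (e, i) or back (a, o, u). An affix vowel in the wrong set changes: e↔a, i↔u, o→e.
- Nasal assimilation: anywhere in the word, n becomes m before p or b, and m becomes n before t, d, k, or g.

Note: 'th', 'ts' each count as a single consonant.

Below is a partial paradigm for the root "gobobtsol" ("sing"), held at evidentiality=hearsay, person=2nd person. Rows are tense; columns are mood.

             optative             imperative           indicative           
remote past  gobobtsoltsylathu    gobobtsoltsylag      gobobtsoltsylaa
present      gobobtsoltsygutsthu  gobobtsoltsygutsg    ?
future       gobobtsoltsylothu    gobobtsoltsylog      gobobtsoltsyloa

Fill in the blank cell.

Attach evidentiality hearsay -ts → gobobtsolts.
Attach person 2nd person -y → gobobtsoltsy.
Attach tense present -gits → gobobtsoltsygits.
Attach mood indicative -e → gobobtsoltsygitse.
Apply vowel harmony: gobobtsoltsygitse → gobobtsoltsygutsa.
Nasal assimilation: no change.

gobobtsoltsygutsa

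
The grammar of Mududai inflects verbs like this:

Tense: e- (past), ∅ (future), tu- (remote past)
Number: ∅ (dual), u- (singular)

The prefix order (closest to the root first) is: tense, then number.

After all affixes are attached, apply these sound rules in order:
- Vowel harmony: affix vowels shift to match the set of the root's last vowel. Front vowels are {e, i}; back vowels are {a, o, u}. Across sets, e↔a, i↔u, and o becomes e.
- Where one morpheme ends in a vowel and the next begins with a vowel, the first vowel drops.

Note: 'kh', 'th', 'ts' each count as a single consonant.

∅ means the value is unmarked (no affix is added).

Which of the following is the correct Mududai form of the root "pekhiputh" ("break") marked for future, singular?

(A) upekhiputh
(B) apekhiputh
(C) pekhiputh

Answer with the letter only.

tense = future: zero marking, form stays pekhiputh.
Attach number singular u- → upekhiputh.
Vowel harmony: no change.
Vowel deletion: no change.
So the correct form is upekhiputh, option (A).
(B) apekhiputh is wrong: it uses past instead of future for tense.
(C) pekhiputh is wrong: it uses dual instead of singular for number.

A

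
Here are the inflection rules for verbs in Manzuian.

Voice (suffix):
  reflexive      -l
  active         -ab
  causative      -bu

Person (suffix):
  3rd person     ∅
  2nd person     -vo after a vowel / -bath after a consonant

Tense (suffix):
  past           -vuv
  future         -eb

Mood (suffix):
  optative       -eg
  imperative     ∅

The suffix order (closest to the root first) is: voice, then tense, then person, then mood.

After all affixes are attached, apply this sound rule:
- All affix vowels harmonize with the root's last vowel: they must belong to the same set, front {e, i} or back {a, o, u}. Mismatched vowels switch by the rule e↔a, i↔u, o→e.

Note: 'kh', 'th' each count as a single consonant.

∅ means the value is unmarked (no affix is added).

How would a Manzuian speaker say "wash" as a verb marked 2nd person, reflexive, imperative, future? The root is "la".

lalabbath

Attach voice reflexive -l → lal.
Attach tense future -eb → laleb.
Attach person 2nd person -bath (after consonant 'b') → lalebbath.
mood = imperative: zero marking, form stays lalebbath.
Apply vowel harmony: lalebbath → lalabbath.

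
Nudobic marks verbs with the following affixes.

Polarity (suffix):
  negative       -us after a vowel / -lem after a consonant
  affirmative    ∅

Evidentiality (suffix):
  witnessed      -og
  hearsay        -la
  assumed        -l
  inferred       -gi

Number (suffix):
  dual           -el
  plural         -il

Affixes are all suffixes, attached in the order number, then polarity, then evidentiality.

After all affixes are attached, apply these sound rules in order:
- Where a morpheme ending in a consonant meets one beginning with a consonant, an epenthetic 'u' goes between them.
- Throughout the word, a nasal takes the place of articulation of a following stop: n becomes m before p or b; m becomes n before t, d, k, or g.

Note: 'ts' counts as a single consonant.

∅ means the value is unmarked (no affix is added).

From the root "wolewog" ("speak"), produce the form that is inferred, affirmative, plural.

wolewogilugi

Attach number plural -il → wolewogil.
polarity = affirmative: zero marking, form stays wolewogil.
Attach evidentiality inferred -gi → wolewogilgi.
Apply epenthesis: wolewogilgi → wolewogilugi.
Nasal assimilation: no change.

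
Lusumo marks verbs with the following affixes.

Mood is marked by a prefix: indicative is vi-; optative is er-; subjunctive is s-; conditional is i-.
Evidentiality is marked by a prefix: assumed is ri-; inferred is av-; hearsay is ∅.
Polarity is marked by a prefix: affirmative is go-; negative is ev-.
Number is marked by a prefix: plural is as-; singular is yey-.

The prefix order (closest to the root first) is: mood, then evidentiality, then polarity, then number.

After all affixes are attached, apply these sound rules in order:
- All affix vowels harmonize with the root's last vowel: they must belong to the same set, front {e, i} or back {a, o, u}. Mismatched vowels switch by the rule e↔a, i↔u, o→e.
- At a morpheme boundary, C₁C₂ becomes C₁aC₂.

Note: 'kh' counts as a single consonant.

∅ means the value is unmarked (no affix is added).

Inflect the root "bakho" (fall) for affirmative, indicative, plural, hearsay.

asagovubakho

Attach mood indicative vi- → vibakho.
evidentiality = hearsay: zero marking, form stays vibakho.
Attach polarity affirmative go- → govibakho.
Attach number plural as- → asgovibakho.
Apply vowel harmony: asgovibakho → asgovubakho.
Apply epenthesis: asgovubakho → asagovubakho.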